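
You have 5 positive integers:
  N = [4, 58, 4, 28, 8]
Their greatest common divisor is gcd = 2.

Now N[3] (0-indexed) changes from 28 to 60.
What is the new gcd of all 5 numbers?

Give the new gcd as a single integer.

Numbers: [4, 58, 4, 28, 8], gcd = 2
Change: index 3, 28 -> 60
gcd of the OTHER numbers (without index 3): gcd([4, 58, 4, 8]) = 2
New gcd = gcd(g_others, new_val) = gcd(2, 60) = 2

Answer: 2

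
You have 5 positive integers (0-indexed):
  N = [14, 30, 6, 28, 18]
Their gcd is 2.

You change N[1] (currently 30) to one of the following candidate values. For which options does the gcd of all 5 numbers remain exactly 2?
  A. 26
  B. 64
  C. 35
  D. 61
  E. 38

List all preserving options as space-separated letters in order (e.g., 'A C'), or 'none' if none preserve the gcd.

Old gcd = 2; gcd of others (without N[1]) = 2
New gcd for candidate v: gcd(2, v). Preserves old gcd iff gcd(2, v) = 2.
  Option A: v=26, gcd(2,26)=2 -> preserves
  Option B: v=64, gcd(2,64)=2 -> preserves
  Option C: v=35, gcd(2,35)=1 -> changes
  Option D: v=61, gcd(2,61)=1 -> changes
  Option E: v=38, gcd(2,38)=2 -> preserves

Answer: A B E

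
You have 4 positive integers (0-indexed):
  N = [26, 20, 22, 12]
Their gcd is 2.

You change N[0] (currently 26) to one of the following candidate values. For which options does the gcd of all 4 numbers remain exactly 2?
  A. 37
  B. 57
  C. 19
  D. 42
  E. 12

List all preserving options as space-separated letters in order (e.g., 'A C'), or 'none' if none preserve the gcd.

Answer: D E

Derivation:
Old gcd = 2; gcd of others (without N[0]) = 2
New gcd for candidate v: gcd(2, v). Preserves old gcd iff gcd(2, v) = 2.
  Option A: v=37, gcd(2,37)=1 -> changes
  Option B: v=57, gcd(2,57)=1 -> changes
  Option C: v=19, gcd(2,19)=1 -> changes
  Option D: v=42, gcd(2,42)=2 -> preserves
  Option E: v=12, gcd(2,12)=2 -> preserves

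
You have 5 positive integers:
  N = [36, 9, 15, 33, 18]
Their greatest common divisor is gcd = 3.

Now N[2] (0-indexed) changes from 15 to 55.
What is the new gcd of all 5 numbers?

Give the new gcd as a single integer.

Numbers: [36, 9, 15, 33, 18], gcd = 3
Change: index 2, 15 -> 55
gcd of the OTHER numbers (without index 2): gcd([36, 9, 33, 18]) = 3
New gcd = gcd(g_others, new_val) = gcd(3, 55) = 1

Answer: 1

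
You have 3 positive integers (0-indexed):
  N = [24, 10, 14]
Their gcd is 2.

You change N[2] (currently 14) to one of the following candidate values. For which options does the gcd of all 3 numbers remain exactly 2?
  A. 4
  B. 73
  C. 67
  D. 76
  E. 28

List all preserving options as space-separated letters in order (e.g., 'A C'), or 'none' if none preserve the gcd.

Old gcd = 2; gcd of others (without N[2]) = 2
New gcd for candidate v: gcd(2, v). Preserves old gcd iff gcd(2, v) = 2.
  Option A: v=4, gcd(2,4)=2 -> preserves
  Option B: v=73, gcd(2,73)=1 -> changes
  Option C: v=67, gcd(2,67)=1 -> changes
  Option D: v=76, gcd(2,76)=2 -> preserves
  Option E: v=28, gcd(2,28)=2 -> preserves

Answer: A D E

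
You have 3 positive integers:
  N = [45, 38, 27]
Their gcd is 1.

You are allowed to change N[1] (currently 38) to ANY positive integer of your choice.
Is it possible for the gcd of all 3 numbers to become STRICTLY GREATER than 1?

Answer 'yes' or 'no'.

Current gcd = 1
gcd of all OTHER numbers (without N[1]=38): gcd([45, 27]) = 9
The new gcd after any change is gcd(9, new_value).
This can be at most 9.
Since 9 > old gcd 1, the gcd CAN increase (e.g., set N[1] = 9).

Answer: yes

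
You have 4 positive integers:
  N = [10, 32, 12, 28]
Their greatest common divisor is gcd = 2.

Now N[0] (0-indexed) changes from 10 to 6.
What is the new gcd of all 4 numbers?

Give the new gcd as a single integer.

Answer: 2

Derivation:
Numbers: [10, 32, 12, 28], gcd = 2
Change: index 0, 10 -> 6
gcd of the OTHER numbers (without index 0): gcd([32, 12, 28]) = 4
New gcd = gcd(g_others, new_val) = gcd(4, 6) = 2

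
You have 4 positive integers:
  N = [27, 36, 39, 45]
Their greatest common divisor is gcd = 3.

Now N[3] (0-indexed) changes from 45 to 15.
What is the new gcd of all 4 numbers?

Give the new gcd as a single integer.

Answer: 3

Derivation:
Numbers: [27, 36, 39, 45], gcd = 3
Change: index 3, 45 -> 15
gcd of the OTHER numbers (without index 3): gcd([27, 36, 39]) = 3
New gcd = gcd(g_others, new_val) = gcd(3, 15) = 3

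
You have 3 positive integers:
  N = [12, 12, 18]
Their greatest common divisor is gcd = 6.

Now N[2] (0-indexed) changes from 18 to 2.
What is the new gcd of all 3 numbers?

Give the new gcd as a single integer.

Numbers: [12, 12, 18], gcd = 6
Change: index 2, 18 -> 2
gcd of the OTHER numbers (without index 2): gcd([12, 12]) = 12
New gcd = gcd(g_others, new_val) = gcd(12, 2) = 2

Answer: 2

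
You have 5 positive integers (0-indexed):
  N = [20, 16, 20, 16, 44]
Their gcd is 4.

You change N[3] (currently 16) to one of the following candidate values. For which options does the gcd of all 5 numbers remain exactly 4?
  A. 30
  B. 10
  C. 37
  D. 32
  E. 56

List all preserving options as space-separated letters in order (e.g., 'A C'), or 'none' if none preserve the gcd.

Old gcd = 4; gcd of others (without N[3]) = 4
New gcd for candidate v: gcd(4, v). Preserves old gcd iff gcd(4, v) = 4.
  Option A: v=30, gcd(4,30)=2 -> changes
  Option B: v=10, gcd(4,10)=2 -> changes
  Option C: v=37, gcd(4,37)=1 -> changes
  Option D: v=32, gcd(4,32)=4 -> preserves
  Option E: v=56, gcd(4,56)=4 -> preserves

Answer: D E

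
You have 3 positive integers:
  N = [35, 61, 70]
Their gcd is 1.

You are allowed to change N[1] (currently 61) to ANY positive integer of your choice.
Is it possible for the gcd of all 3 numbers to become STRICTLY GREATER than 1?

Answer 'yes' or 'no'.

Current gcd = 1
gcd of all OTHER numbers (without N[1]=61): gcd([35, 70]) = 35
The new gcd after any change is gcd(35, new_value).
This can be at most 35.
Since 35 > old gcd 1, the gcd CAN increase (e.g., set N[1] = 35).

Answer: yes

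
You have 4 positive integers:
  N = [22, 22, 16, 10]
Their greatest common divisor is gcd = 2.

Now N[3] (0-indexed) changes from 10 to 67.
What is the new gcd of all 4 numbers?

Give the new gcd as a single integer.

Answer: 1

Derivation:
Numbers: [22, 22, 16, 10], gcd = 2
Change: index 3, 10 -> 67
gcd of the OTHER numbers (without index 3): gcd([22, 22, 16]) = 2
New gcd = gcd(g_others, new_val) = gcd(2, 67) = 1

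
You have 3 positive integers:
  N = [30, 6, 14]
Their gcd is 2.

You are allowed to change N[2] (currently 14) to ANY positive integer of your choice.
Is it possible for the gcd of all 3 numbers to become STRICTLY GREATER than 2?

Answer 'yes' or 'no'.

Current gcd = 2
gcd of all OTHER numbers (without N[2]=14): gcd([30, 6]) = 6
The new gcd after any change is gcd(6, new_value).
This can be at most 6.
Since 6 > old gcd 2, the gcd CAN increase (e.g., set N[2] = 6).

Answer: yes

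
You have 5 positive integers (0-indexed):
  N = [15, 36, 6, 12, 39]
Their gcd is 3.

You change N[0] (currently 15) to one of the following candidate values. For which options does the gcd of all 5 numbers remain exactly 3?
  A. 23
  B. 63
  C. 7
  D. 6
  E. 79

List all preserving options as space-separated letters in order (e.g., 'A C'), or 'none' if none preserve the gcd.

Answer: B D

Derivation:
Old gcd = 3; gcd of others (without N[0]) = 3
New gcd for candidate v: gcd(3, v). Preserves old gcd iff gcd(3, v) = 3.
  Option A: v=23, gcd(3,23)=1 -> changes
  Option B: v=63, gcd(3,63)=3 -> preserves
  Option C: v=7, gcd(3,7)=1 -> changes
  Option D: v=6, gcd(3,6)=3 -> preserves
  Option E: v=79, gcd(3,79)=1 -> changes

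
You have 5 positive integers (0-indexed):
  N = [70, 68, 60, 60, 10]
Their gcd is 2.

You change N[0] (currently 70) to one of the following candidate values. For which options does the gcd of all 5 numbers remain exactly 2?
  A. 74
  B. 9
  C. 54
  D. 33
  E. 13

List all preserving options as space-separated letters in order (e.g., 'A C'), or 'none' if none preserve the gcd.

Answer: A C

Derivation:
Old gcd = 2; gcd of others (without N[0]) = 2
New gcd for candidate v: gcd(2, v). Preserves old gcd iff gcd(2, v) = 2.
  Option A: v=74, gcd(2,74)=2 -> preserves
  Option B: v=9, gcd(2,9)=1 -> changes
  Option C: v=54, gcd(2,54)=2 -> preserves
  Option D: v=33, gcd(2,33)=1 -> changes
  Option E: v=13, gcd(2,13)=1 -> changes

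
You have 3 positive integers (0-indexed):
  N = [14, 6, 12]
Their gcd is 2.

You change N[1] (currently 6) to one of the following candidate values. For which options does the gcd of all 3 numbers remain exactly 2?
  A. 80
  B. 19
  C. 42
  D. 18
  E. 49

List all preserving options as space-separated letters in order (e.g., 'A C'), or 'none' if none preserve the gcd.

Old gcd = 2; gcd of others (without N[1]) = 2
New gcd for candidate v: gcd(2, v). Preserves old gcd iff gcd(2, v) = 2.
  Option A: v=80, gcd(2,80)=2 -> preserves
  Option B: v=19, gcd(2,19)=1 -> changes
  Option C: v=42, gcd(2,42)=2 -> preserves
  Option D: v=18, gcd(2,18)=2 -> preserves
  Option E: v=49, gcd(2,49)=1 -> changes

Answer: A C D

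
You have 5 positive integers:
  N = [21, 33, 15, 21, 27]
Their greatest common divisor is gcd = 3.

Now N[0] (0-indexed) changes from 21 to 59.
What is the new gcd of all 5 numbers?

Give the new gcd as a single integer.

Answer: 1

Derivation:
Numbers: [21, 33, 15, 21, 27], gcd = 3
Change: index 0, 21 -> 59
gcd of the OTHER numbers (without index 0): gcd([33, 15, 21, 27]) = 3
New gcd = gcd(g_others, new_val) = gcd(3, 59) = 1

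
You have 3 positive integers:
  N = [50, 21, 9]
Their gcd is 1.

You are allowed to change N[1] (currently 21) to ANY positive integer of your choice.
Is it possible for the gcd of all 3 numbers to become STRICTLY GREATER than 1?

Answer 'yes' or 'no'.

Current gcd = 1
gcd of all OTHER numbers (without N[1]=21): gcd([50, 9]) = 1
The new gcd after any change is gcd(1, new_value).
This can be at most 1.
Since 1 = old gcd 1, the gcd can only stay the same or decrease.

Answer: no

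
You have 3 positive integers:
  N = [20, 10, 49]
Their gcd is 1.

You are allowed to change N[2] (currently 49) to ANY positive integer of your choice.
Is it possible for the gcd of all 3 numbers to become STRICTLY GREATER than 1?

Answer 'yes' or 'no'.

Current gcd = 1
gcd of all OTHER numbers (without N[2]=49): gcd([20, 10]) = 10
The new gcd after any change is gcd(10, new_value).
This can be at most 10.
Since 10 > old gcd 1, the gcd CAN increase (e.g., set N[2] = 10).

Answer: yes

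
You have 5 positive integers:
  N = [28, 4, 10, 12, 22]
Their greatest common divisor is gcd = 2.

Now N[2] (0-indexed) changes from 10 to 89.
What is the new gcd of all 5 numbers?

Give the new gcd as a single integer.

Answer: 1

Derivation:
Numbers: [28, 4, 10, 12, 22], gcd = 2
Change: index 2, 10 -> 89
gcd of the OTHER numbers (without index 2): gcd([28, 4, 12, 22]) = 2
New gcd = gcd(g_others, new_val) = gcd(2, 89) = 1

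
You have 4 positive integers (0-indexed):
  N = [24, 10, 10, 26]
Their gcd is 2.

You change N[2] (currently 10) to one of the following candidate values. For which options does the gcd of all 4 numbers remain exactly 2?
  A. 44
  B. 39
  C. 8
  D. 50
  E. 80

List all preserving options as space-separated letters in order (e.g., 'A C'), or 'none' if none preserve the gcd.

Answer: A C D E

Derivation:
Old gcd = 2; gcd of others (without N[2]) = 2
New gcd for candidate v: gcd(2, v). Preserves old gcd iff gcd(2, v) = 2.
  Option A: v=44, gcd(2,44)=2 -> preserves
  Option B: v=39, gcd(2,39)=1 -> changes
  Option C: v=8, gcd(2,8)=2 -> preserves
  Option D: v=50, gcd(2,50)=2 -> preserves
  Option E: v=80, gcd(2,80)=2 -> preserves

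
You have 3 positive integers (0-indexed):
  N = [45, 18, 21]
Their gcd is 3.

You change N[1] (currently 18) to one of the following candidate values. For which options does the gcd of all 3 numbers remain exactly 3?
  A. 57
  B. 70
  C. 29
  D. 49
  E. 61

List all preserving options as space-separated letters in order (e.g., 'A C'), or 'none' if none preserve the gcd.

Old gcd = 3; gcd of others (without N[1]) = 3
New gcd for candidate v: gcd(3, v). Preserves old gcd iff gcd(3, v) = 3.
  Option A: v=57, gcd(3,57)=3 -> preserves
  Option B: v=70, gcd(3,70)=1 -> changes
  Option C: v=29, gcd(3,29)=1 -> changes
  Option D: v=49, gcd(3,49)=1 -> changes
  Option E: v=61, gcd(3,61)=1 -> changes

Answer: A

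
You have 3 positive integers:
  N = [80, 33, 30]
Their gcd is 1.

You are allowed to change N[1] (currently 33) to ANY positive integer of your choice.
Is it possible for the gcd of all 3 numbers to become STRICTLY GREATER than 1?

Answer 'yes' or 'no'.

Answer: yes

Derivation:
Current gcd = 1
gcd of all OTHER numbers (without N[1]=33): gcd([80, 30]) = 10
The new gcd after any change is gcd(10, new_value).
This can be at most 10.
Since 10 > old gcd 1, the gcd CAN increase (e.g., set N[1] = 10).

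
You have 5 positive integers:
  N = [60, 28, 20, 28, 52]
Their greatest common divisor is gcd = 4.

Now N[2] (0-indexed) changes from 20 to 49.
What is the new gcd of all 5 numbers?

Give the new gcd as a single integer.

Answer: 1

Derivation:
Numbers: [60, 28, 20, 28, 52], gcd = 4
Change: index 2, 20 -> 49
gcd of the OTHER numbers (without index 2): gcd([60, 28, 28, 52]) = 4
New gcd = gcd(g_others, new_val) = gcd(4, 49) = 1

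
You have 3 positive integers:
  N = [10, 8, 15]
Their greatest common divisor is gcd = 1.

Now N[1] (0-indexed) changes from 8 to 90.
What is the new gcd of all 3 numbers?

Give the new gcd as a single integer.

Numbers: [10, 8, 15], gcd = 1
Change: index 1, 8 -> 90
gcd of the OTHER numbers (without index 1): gcd([10, 15]) = 5
New gcd = gcd(g_others, new_val) = gcd(5, 90) = 5

Answer: 5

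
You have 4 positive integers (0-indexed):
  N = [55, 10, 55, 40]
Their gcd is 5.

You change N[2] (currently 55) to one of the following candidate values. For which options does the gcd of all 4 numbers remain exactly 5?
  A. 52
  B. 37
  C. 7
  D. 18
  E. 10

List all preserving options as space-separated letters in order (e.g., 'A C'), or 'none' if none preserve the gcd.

Answer: E

Derivation:
Old gcd = 5; gcd of others (without N[2]) = 5
New gcd for candidate v: gcd(5, v). Preserves old gcd iff gcd(5, v) = 5.
  Option A: v=52, gcd(5,52)=1 -> changes
  Option B: v=37, gcd(5,37)=1 -> changes
  Option C: v=7, gcd(5,7)=1 -> changes
  Option D: v=18, gcd(5,18)=1 -> changes
  Option E: v=10, gcd(5,10)=5 -> preserves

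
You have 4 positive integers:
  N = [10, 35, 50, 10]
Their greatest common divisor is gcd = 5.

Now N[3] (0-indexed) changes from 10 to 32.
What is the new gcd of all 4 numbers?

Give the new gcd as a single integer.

Answer: 1

Derivation:
Numbers: [10, 35, 50, 10], gcd = 5
Change: index 3, 10 -> 32
gcd of the OTHER numbers (without index 3): gcd([10, 35, 50]) = 5
New gcd = gcd(g_others, new_val) = gcd(5, 32) = 1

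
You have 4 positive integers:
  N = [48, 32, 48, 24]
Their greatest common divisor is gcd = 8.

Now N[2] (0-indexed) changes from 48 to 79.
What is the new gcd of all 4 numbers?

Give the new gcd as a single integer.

Answer: 1

Derivation:
Numbers: [48, 32, 48, 24], gcd = 8
Change: index 2, 48 -> 79
gcd of the OTHER numbers (without index 2): gcd([48, 32, 24]) = 8
New gcd = gcd(g_others, new_val) = gcd(8, 79) = 1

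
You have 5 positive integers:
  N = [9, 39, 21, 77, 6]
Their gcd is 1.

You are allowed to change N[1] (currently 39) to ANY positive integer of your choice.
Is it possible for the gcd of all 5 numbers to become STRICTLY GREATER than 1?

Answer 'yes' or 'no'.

Answer: no

Derivation:
Current gcd = 1
gcd of all OTHER numbers (without N[1]=39): gcd([9, 21, 77, 6]) = 1
The new gcd after any change is gcd(1, new_value).
This can be at most 1.
Since 1 = old gcd 1, the gcd can only stay the same or decrease.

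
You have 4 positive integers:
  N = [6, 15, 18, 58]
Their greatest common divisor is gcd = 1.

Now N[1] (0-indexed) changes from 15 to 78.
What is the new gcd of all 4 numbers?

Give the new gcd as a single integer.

Answer: 2

Derivation:
Numbers: [6, 15, 18, 58], gcd = 1
Change: index 1, 15 -> 78
gcd of the OTHER numbers (without index 1): gcd([6, 18, 58]) = 2
New gcd = gcd(g_others, new_val) = gcd(2, 78) = 2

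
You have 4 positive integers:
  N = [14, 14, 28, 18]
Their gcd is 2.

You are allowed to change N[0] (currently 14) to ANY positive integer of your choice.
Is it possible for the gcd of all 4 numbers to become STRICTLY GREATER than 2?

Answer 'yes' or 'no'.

Current gcd = 2
gcd of all OTHER numbers (without N[0]=14): gcd([14, 28, 18]) = 2
The new gcd after any change is gcd(2, new_value).
This can be at most 2.
Since 2 = old gcd 2, the gcd can only stay the same or decrease.

Answer: no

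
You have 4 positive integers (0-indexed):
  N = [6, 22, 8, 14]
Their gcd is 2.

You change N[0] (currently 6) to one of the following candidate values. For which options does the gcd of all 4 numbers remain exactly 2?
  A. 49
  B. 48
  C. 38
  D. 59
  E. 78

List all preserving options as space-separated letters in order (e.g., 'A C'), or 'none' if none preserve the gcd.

Answer: B C E

Derivation:
Old gcd = 2; gcd of others (without N[0]) = 2
New gcd for candidate v: gcd(2, v). Preserves old gcd iff gcd(2, v) = 2.
  Option A: v=49, gcd(2,49)=1 -> changes
  Option B: v=48, gcd(2,48)=2 -> preserves
  Option C: v=38, gcd(2,38)=2 -> preserves
  Option D: v=59, gcd(2,59)=1 -> changes
  Option E: v=78, gcd(2,78)=2 -> preserves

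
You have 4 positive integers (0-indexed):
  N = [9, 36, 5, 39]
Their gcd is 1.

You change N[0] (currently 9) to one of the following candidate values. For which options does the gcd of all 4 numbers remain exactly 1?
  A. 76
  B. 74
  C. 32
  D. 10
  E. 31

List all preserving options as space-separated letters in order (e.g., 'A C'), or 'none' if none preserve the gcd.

Old gcd = 1; gcd of others (without N[0]) = 1
New gcd for candidate v: gcd(1, v). Preserves old gcd iff gcd(1, v) = 1.
  Option A: v=76, gcd(1,76)=1 -> preserves
  Option B: v=74, gcd(1,74)=1 -> preserves
  Option C: v=32, gcd(1,32)=1 -> preserves
  Option D: v=10, gcd(1,10)=1 -> preserves
  Option E: v=31, gcd(1,31)=1 -> preserves

Answer: A B C D E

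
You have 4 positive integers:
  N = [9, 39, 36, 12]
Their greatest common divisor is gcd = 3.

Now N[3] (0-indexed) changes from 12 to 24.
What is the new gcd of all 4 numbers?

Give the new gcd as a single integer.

Answer: 3

Derivation:
Numbers: [9, 39, 36, 12], gcd = 3
Change: index 3, 12 -> 24
gcd of the OTHER numbers (without index 3): gcd([9, 39, 36]) = 3
New gcd = gcd(g_others, new_val) = gcd(3, 24) = 3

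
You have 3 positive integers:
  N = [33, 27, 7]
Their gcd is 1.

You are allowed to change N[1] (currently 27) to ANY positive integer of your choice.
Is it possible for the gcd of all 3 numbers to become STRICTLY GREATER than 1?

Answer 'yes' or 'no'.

Answer: no

Derivation:
Current gcd = 1
gcd of all OTHER numbers (without N[1]=27): gcd([33, 7]) = 1
The new gcd after any change is gcd(1, new_value).
This can be at most 1.
Since 1 = old gcd 1, the gcd can only stay the same or decrease.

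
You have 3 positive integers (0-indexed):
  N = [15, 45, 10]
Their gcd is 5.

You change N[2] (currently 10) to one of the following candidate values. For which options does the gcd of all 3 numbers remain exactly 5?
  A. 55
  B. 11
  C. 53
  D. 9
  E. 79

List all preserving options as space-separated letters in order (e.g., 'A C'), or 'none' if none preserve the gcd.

Old gcd = 5; gcd of others (without N[2]) = 15
New gcd for candidate v: gcd(15, v). Preserves old gcd iff gcd(15, v) = 5.
  Option A: v=55, gcd(15,55)=5 -> preserves
  Option B: v=11, gcd(15,11)=1 -> changes
  Option C: v=53, gcd(15,53)=1 -> changes
  Option D: v=9, gcd(15,9)=3 -> changes
  Option E: v=79, gcd(15,79)=1 -> changes

Answer: A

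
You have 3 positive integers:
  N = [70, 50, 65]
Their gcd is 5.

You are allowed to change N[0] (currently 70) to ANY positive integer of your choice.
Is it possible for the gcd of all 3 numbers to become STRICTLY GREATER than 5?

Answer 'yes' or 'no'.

Answer: no

Derivation:
Current gcd = 5
gcd of all OTHER numbers (without N[0]=70): gcd([50, 65]) = 5
The new gcd after any change is gcd(5, new_value).
This can be at most 5.
Since 5 = old gcd 5, the gcd can only stay the same or decrease.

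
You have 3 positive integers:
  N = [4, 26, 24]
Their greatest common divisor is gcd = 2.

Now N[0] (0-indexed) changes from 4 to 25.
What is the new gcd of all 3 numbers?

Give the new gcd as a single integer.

Numbers: [4, 26, 24], gcd = 2
Change: index 0, 4 -> 25
gcd of the OTHER numbers (without index 0): gcd([26, 24]) = 2
New gcd = gcd(g_others, new_val) = gcd(2, 25) = 1

Answer: 1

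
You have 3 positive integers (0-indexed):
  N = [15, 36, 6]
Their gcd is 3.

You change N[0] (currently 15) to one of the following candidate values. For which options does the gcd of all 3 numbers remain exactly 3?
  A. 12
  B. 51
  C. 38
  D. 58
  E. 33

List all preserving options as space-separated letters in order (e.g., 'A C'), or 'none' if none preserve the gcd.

Old gcd = 3; gcd of others (without N[0]) = 6
New gcd for candidate v: gcd(6, v). Preserves old gcd iff gcd(6, v) = 3.
  Option A: v=12, gcd(6,12)=6 -> changes
  Option B: v=51, gcd(6,51)=3 -> preserves
  Option C: v=38, gcd(6,38)=2 -> changes
  Option D: v=58, gcd(6,58)=2 -> changes
  Option E: v=33, gcd(6,33)=3 -> preserves

Answer: B E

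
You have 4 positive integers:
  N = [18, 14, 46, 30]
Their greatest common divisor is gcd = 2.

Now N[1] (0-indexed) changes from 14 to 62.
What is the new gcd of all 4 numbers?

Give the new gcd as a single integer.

Answer: 2

Derivation:
Numbers: [18, 14, 46, 30], gcd = 2
Change: index 1, 14 -> 62
gcd of the OTHER numbers (without index 1): gcd([18, 46, 30]) = 2
New gcd = gcd(g_others, new_val) = gcd(2, 62) = 2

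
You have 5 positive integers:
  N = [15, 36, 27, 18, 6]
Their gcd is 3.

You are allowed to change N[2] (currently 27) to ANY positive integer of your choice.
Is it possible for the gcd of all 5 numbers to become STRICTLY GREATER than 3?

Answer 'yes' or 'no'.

Answer: no

Derivation:
Current gcd = 3
gcd of all OTHER numbers (without N[2]=27): gcd([15, 36, 18, 6]) = 3
The new gcd after any change is gcd(3, new_value).
This can be at most 3.
Since 3 = old gcd 3, the gcd can only stay the same or decrease.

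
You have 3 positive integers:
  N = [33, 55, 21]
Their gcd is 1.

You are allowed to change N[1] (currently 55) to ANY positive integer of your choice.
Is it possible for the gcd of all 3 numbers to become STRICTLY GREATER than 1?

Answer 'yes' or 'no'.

Current gcd = 1
gcd of all OTHER numbers (without N[1]=55): gcd([33, 21]) = 3
The new gcd after any change is gcd(3, new_value).
This can be at most 3.
Since 3 > old gcd 1, the gcd CAN increase (e.g., set N[1] = 3).

Answer: yes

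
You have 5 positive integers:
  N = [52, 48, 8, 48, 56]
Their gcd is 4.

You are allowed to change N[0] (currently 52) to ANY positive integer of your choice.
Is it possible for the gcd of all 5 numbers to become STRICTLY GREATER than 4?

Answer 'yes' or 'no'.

Current gcd = 4
gcd of all OTHER numbers (without N[0]=52): gcd([48, 8, 48, 56]) = 8
The new gcd after any change is gcd(8, new_value).
This can be at most 8.
Since 8 > old gcd 4, the gcd CAN increase (e.g., set N[0] = 8).

Answer: yes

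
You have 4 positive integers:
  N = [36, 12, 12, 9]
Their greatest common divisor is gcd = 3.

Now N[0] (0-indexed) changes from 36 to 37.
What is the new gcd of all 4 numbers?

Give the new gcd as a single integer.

Answer: 1

Derivation:
Numbers: [36, 12, 12, 9], gcd = 3
Change: index 0, 36 -> 37
gcd of the OTHER numbers (without index 0): gcd([12, 12, 9]) = 3
New gcd = gcd(g_others, new_val) = gcd(3, 37) = 1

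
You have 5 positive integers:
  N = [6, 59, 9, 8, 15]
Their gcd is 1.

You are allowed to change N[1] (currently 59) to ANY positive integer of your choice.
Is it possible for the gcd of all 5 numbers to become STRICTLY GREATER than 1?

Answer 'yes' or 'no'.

Current gcd = 1
gcd of all OTHER numbers (without N[1]=59): gcd([6, 9, 8, 15]) = 1
The new gcd after any change is gcd(1, new_value).
This can be at most 1.
Since 1 = old gcd 1, the gcd can only stay the same or decrease.

Answer: no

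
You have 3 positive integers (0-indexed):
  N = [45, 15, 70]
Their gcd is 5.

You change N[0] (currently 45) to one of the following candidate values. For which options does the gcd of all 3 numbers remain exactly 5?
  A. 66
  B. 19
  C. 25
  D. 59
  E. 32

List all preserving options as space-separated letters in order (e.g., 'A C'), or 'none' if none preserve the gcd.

Answer: C

Derivation:
Old gcd = 5; gcd of others (without N[0]) = 5
New gcd for candidate v: gcd(5, v). Preserves old gcd iff gcd(5, v) = 5.
  Option A: v=66, gcd(5,66)=1 -> changes
  Option B: v=19, gcd(5,19)=1 -> changes
  Option C: v=25, gcd(5,25)=5 -> preserves
  Option D: v=59, gcd(5,59)=1 -> changes
  Option E: v=32, gcd(5,32)=1 -> changes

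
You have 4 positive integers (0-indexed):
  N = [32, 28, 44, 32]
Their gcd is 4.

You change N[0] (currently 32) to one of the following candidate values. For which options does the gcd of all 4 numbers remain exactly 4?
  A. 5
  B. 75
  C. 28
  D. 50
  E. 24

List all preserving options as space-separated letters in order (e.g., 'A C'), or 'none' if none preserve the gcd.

Old gcd = 4; gcd of others (without N[0]) = 4
New gcd for candidate v: gcd(4, v). Preserves old gcd iff gcd(4, v) = 4.
  Option A: v=5, gcd(4,5)=1 -> changes
  Option B: v=75, gcd(4,75)=1 -> changes
  Option C: v=28, gcd(4,28)=4 -> preserves
  Option D: v=50, gcd(4,50)=2 -> changes
  Option E: v=24, gcd(4,24)=4 -> preserves

Answer: C E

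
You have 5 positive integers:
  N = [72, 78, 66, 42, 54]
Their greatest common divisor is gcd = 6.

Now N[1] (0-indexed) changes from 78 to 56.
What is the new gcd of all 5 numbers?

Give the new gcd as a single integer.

Answer: 2

Derivation:
Numbers: [72, 78, 66, 42, 54], gcd = 6
Change: index 1, 78 -> 56
gcd of the OTHER numbers (without index 1): gcd([72, 66, 42, 54]) = 6
New gcd = gcd(g_others, new_val) = gcd(6, 56) = 2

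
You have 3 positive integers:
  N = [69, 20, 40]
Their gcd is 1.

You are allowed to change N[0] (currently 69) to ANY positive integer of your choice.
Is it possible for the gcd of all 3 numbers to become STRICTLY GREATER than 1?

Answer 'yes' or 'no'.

Answer: yes

Derivation:
Current gcd = 1
gcd of all OTHER numbers (without N[0]=69): gcd([20, 40]) = 20
The new gcd after any change is gcd(20, new_value).
This can be at most 20.
Since 20 > old gcd 1, the gcd CAN increase (e.g., set N[0] = 20).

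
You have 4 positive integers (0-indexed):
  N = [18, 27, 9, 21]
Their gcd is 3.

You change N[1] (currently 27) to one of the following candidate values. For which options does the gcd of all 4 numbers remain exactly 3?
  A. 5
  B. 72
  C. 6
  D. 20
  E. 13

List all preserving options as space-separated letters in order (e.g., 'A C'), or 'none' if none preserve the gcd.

Answer: B C

Derivation:
Old gcd = 3; gcd of others (without N[1]) = 3
New gcd for candidate v: gcd(3, v). Preserves old gcd iff gcd(3, v) = 3.
  Option A: v=5, gcd(3,5)=1 -> changes
  Option B: v=72, gcd(3,72)=3 -> preserves
  Option C: v=6, gcd(3,6)=3 -> preserves
  Option D: v=20, gcd(3,20)=1 -> changes
  Option E: v=13, gcd(3,13)=1 -> changes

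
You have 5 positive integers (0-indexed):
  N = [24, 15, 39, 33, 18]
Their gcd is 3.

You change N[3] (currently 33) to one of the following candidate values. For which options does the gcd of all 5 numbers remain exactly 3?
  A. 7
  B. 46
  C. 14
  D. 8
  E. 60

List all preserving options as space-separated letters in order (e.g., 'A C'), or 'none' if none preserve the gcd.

Old gcd = 3; gcd of others (without N[3]) = 3
New gcd for candidate v: gcd(3, v). Preserves old gcd iff gcd(3, v) = 3.
  Option A: v=7, gcd(3,7)=1 -> changes
  Option B: v=46, gcd(3,46)=1 -> changes
  Option C: v=14, gcd(3,14)=1 -> changes
  Option D: v=8, gcd(3,8)=1 -> changes
  Option E: v=60, gcd(3,60)=3 -> preserves

Answer: E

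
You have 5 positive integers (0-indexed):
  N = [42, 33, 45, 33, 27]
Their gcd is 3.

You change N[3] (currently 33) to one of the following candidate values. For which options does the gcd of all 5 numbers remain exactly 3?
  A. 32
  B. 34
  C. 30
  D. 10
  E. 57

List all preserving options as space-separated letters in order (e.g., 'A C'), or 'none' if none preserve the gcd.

Old gcd = 3; gcd of others (without N[3]) = 3
New gcd for candidate v: gcd(3, v). Preserves old gcd iff gcd(3, v) = 3.
  Option A: v=32, gcd(3,32)=1 -> changes
  Option B: v=34, gcd(3,34)=1 -> changes
  Option C: v=30, gcd(3,30)=3 -> preserves
  Option D: v=10, gcd(3,10)=1 -> changes
  Option E: v=57, gcd(3,57)=3 -> preserves

Answer: C E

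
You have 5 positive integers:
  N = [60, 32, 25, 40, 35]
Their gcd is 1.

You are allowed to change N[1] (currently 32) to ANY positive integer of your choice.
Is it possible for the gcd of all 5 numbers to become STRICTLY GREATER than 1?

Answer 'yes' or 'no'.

Current gcd = 1
gcd of all OTHER numbers (without N[1]=32): gcd([60, 25, 40, 35]) = 5
The new gcd after any change is gcd(5, new_value).
This can be at most 5.
Since 5 > old gcd 1, the gcd CAN increase (e.g., set N[1] = 5).

Answer: yes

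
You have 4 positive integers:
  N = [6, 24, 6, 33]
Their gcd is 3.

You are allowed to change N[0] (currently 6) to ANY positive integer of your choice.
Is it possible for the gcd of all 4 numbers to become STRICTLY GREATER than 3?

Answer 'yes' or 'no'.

Current gcd = 3
gcd of all OTHER numbers (without N[0]=6): gcd([24, 6, 33]) = 3
The new gcd after any change is gcd(3, new_value).
This can be at most 3.
Since 3 = old gcd 3, the gcd can only stay the same or decrease.

Answer: no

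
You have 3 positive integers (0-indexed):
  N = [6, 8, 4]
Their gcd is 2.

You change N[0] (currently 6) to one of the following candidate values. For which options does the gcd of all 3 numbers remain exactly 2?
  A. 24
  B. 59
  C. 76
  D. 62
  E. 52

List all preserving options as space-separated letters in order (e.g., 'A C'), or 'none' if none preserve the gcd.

Old gcd = 2; gcd of others (without N[0]) = 4
New gcd for candidate v: gcd(4, v). Preserves old gcd iff gcd(4, v) = 2.
  Option A: v=24, gcd(4,24)=4 -> changes
  Option B: v=59, gcd(4,59)=1 -> changes
  Option C: v=76, gcd(4,76)=4 -> changes
  Option D: v=62, gcd(4,62)=2 -> preserves
  Option E: v=52, gcd(4,52)=4 -> changes

Answer: D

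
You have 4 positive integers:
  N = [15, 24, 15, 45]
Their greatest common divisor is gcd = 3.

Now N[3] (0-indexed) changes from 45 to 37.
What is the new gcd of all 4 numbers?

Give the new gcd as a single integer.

Numbers: [15, 24, 15, 45], gcd = 3
Change: index 3, 45 -> 37
gcd of the OTHER numbers (without index 3): gcd([15, 24, 15]) = 3
New gcd = gcd(g_others, new_val) = gcd(3, 37) = 1

Answer: 1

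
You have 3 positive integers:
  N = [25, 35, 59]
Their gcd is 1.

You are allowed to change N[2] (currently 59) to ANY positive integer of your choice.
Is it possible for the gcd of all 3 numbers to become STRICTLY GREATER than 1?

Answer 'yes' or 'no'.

Current gcd = 1
gcd of all OTHER numbers (without N[2]=59): gcd([25, 35]) = 5
The new gcd after any change is gcd(5, new_value).
This can be at most 5.
Since 5 > old gcd 1, the gcd CAN increase (e.g., set N[2] = 5).

Answer: yes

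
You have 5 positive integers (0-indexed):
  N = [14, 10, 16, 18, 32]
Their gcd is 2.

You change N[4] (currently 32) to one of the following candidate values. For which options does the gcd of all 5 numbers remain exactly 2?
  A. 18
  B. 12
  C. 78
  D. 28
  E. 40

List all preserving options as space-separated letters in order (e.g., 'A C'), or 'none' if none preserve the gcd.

Answer: A B C D E

Derivation:
Old gcd = 2; gcd of others (without N[4]) = 2
New gcd for candidate v: gcd(2, v). Preserves old gcd iff gcd(2, v) = 2.
  Option A: v=18, gcd(2,18)=2 -> preserves
  Option B: v=12, gcd(2,12)=2 -> preserves
  Option C: v=78, gcd(2,78)=2 -> preserves
  Option D: v=28, gcd(2,28)=2 -> preserves
  Option E: v=40, gcd(2,40)=2 -> preserves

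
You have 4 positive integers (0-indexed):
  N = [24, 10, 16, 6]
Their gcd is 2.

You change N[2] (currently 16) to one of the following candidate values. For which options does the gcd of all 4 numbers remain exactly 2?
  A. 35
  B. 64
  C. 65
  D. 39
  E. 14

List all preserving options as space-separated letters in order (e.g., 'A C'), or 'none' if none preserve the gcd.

Answer: B E

Derivation:
Old gcd = 2; gcd of others (without N[2]) = 2
New gcd for candidate v: gcd(2, v). Preserves old gcd iff gcd(2, v) = 2.
  Option A: v=35, gcd(2,35)=1 -> changes
  Option B: v=64, gcd(2,64)=2 -> preserves
  Option C: v=65, gcd(2,65)=1 -> changes
  Option D: v=39, gcd(2,39)=1 -> changes
  Option E: v=14, gcd(2,14)=2 -> preserves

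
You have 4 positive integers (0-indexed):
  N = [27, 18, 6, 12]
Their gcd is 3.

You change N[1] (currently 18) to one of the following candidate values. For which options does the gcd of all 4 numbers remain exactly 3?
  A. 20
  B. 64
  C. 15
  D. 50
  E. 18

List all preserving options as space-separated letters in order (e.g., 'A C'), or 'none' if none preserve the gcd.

Old gcd = 3; gcd of others (without N[1]) = 3
New gcd for candidate v: gcd(3, v). Preserves old gcd iff gcd(3, v) = 3.
  Option A: v=20, gcd(3,20)=1 -> changes
  Option B: v=64, gcd(3,64)=1 -> changes
  Option C: v=15, gcd(3,15)=3 -> preserves
  Option D: v=50, gcd(3,50)=1 -> changes
  Option E: v=18, gcd(3,18)=3 -> preserves

Answer: C E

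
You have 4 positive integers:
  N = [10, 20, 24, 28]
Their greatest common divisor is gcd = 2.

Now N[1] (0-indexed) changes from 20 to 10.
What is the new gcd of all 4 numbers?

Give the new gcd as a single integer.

Answer: 2

Derivation:
Numbers: [10, 20, 24, 28], gcd = 2
Change: index 1, 20 -> 10
gcd of the OTHER numbers (without index 1): gcd([10, 24, 28]) = 2
New gcd = gcd(g_others, new_val) = gcd(2, 10) = 2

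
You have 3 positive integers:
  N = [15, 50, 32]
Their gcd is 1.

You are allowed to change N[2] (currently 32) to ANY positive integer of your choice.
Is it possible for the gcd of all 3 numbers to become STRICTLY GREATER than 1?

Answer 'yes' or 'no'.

Current gcd = 1
gcd of all OTHER numbers (without N[2]=32): gcd([15, 50]) = 5
The new gcd after any change is gcd(5, new_value).
This can be at most 5.
Since 5 > old gcd 1, the gcd CAN increase (e.g., set N[2] = 5).

Answer: yes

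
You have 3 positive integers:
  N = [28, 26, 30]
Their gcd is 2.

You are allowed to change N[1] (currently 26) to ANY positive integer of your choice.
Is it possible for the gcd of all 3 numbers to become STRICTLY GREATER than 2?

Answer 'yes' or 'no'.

Answer: no

Derivation:
Current gcd = 2
gcd of all OTHER numbers (without N[1]=26): gcd([28, 30]) = 2
The new gcd after any change is gcd(2, new_value).
This can be at most 2.
Since 2 = old gcd 2, the gcd can only stay the same or decrease.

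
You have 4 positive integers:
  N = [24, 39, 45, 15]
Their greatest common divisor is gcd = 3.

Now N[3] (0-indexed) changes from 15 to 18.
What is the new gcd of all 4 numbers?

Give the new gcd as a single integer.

Numbers: [24, 39, 45, 15], gcd = 3
Change: index 3, 15 -> 18
gcd of the OTHER numbers (without index 3): gcd([24, 39, 45]) = 3
New gcd = gcd(g_others, new_val) = gcd(3, 18) = 3

Answer: 3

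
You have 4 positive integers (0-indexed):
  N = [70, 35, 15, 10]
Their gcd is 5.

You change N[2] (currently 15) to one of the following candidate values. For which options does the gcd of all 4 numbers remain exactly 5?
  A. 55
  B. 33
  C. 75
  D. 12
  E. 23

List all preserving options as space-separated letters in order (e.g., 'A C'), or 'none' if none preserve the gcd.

Old gcd = 5; gcd of others (without N[2]) = 5
New gcd for candidate v: gcd(5, v). Preserves old gcd iff gcd(5, v) = 5.
  Option A: v=55, gcd(5,55)=5 -> preserves
  Option B: v=33, gcd(5,33)=1 -> changes
  Option C: v=75, gcd(5,75)=5 -> preserves
  Option D: v=12, gcd(5,12)=1 -> changes
  Option E: v=23, gcd(5,23)=1 -> changes

Answer: A C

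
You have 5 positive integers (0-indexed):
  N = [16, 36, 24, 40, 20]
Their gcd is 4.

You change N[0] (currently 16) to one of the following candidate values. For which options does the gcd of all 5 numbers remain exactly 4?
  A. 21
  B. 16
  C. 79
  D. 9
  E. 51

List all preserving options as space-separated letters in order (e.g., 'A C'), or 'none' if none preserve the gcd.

Old gcd = 4; gcd of others (without N[0]) = 4
New gcd for candidate v: gcd(4, v). Preserves old gcd iff gcd(4, v) = 4.
  Option A: v=21, gcd(4,21)=1 -> changes
  Option B: v=16, gcd(4,16)=4 -> preserves
  Option C: v=79, gcd(4,79)=1 -> changes
  Option D: v=9, gcd(4,9)=1 -> changes
  Option E: v=51, gcd(4,51)=1 -> changes

Answer: B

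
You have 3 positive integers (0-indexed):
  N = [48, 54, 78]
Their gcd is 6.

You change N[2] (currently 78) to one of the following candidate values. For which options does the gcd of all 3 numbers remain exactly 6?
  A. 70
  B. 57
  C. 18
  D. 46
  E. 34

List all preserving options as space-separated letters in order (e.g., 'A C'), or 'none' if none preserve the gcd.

Old gcd = 6; gcd of others (without N[2]) = 6
New gcd for candidate v: gcd(6, v). Preserves old gcd iff gcd(6, v) = 6.
  Option A: v=70, gcd(6,70)=2 -> changes
  Option B: v=57, gcd(6,57)=3 -> changes
  Option C: v=18, gcd(6,18)=6 -> preserves
  Option D: v=46, gcd(6,46)=2 -> changes
  Option E: v=34, gcd(6,34)=2 -> changes

Answer: C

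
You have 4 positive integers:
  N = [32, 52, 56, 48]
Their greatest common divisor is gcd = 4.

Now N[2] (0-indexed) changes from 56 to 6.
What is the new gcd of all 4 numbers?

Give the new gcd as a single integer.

Answer: 2

Derivation:
Numbers: [32, 52, 56, 48], gcd = 4
Change: index 2, 56 -> 6
gcd of the OTHER numbers (without index 2): gcd([32, 52, 48]) = 4
New gcd = gcd(g_others, new_val) = gcd(4, 6) = 2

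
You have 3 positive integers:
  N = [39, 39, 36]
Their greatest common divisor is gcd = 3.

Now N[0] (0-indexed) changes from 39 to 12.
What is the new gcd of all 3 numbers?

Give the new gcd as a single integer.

Answer: 3

Derivation:
Numbers: [39, 39, 36], gcd = 3
Change: index 0, 39 -> 12
gcd of the OTHER numbers (without index 0): gcd([39, 36]) = 3
New gcd = gcd(g_others, new_val) = gcd(3, 12) = 3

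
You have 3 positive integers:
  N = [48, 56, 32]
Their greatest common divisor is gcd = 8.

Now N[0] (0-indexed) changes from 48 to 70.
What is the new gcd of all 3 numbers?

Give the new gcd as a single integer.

Answer: 2

Derivation:
Numbers: [48, 56, 32], gcd = 8
Change: index 0, 48 -> 70
gcd of the OTHER numbers (without index 0): gcd([56, 32]) = 8
New gcd = gcd(g_others, new_val) = gcd(8, 70) = 2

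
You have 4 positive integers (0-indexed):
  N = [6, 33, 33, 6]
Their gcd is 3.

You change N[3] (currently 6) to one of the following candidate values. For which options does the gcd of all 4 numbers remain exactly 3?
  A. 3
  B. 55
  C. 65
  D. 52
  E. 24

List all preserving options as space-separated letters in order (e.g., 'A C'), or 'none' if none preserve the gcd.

Answer: A E

Derivation:
Old gcd = 3; gcd of others (without N[3]) = 3
New gcd for candidate v: gcd(3, v). Preserves old gcd iff gcd(3, v) = 3.
  Option A: v=3, gcd(3,3)=3 -> preserves
  Option B: v=55, gcd(3,55)=1 -> changes
  Option C: v=65, gcd(3,65)=1 -> changes
  Option D: v=52, gcd(3,52)=1 -> changes
  Option E: v=24, gcd(3,24)=3 -> preserves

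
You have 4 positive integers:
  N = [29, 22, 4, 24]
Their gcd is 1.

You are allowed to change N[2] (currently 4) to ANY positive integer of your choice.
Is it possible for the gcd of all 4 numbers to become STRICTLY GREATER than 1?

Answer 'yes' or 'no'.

Current gcd = 1
gcd of all OTHER numbers (without N[2]=4): gcd([29, 22, 24]) = 1
The new gcd after any change is gcd(1, new_value).
This can be at most 1.
Since 1 = old gcd 1, the gcd can only stay the same or decrease.

Answer: no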